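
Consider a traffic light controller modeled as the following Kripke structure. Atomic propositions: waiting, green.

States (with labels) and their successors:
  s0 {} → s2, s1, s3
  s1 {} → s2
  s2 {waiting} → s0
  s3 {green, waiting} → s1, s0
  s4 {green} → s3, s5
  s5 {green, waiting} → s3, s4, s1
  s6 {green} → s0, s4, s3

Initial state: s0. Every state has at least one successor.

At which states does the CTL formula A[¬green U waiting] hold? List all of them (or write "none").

States satisfying ¬green: {s0, s1, s2}.
States satisfying waiting: {s2, s3, s5}.
States satisfying A[¬green U waiting]: {s0, s1, s2, s3, s5}.

{s0, s1, s2, s3, s5}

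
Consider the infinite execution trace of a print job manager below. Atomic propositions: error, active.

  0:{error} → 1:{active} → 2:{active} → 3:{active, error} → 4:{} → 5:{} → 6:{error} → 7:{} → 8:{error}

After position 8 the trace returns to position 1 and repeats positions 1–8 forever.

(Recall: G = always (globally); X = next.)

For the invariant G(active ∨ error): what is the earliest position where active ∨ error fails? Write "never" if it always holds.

4

Check active ∨ error at each position in order: 0 ✓, 1 ✓, 2 ✓, 3 ✓.
At position 4 the labels are {}, so active ∨ error is false there. This is the first violation.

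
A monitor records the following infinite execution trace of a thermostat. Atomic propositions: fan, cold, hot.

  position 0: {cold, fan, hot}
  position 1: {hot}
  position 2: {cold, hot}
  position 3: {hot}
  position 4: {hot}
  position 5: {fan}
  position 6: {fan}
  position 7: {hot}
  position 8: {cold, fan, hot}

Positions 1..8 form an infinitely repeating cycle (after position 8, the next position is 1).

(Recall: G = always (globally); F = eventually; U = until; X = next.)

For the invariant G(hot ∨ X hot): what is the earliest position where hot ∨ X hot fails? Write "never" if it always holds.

5

Check hot ∨ X hot at each position in order: 0 ✓, 1 ✓, 2 ✓, 3 ✓, 4 ✓.
At position 5 the labels are {fan} and the next position 6 has {fan}, so hot ∨ X hot is false there. This is the first violation.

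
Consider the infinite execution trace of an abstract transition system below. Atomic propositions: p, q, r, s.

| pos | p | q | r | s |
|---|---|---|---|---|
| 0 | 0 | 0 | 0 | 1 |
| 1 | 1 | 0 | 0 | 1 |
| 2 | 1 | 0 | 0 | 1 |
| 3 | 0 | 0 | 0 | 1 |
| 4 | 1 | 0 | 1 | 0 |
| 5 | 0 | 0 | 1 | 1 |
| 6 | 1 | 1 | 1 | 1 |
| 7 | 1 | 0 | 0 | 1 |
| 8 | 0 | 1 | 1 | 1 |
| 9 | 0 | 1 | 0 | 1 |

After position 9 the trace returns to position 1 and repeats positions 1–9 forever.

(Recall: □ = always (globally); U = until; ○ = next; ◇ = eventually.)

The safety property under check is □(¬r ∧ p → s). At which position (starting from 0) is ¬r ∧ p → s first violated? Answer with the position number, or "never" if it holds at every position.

¬r ∧ p → s holds at every position 0..9, and those are all the positions the trace ever visits, so the invariant □(¬r ∧ p → s) is never violated.

never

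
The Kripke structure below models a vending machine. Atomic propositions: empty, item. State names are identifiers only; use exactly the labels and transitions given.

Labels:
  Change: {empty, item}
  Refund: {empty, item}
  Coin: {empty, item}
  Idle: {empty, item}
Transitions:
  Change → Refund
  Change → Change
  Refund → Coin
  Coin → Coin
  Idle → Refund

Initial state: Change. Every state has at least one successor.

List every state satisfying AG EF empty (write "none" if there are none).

States satisfying EF empty: {Change, Refund, Coin, Idle}.
States satisfying AG EF empty: {Change, Refund, Coin, Idle}.

{Change, Refund, Coin, Idle}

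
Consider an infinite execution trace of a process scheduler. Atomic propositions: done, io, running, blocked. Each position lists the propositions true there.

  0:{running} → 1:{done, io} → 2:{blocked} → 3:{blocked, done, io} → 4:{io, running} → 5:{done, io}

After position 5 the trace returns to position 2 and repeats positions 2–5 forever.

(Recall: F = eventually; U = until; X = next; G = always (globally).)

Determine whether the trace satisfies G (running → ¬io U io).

running → ¬io U io holds at every position 0..5, and those are all positions ever visited, so G (running → ¬io U io) holds.
Positions where running holds: 0, 4.
Check ¬io U io at each: 0→ok, 4→ok.

Holds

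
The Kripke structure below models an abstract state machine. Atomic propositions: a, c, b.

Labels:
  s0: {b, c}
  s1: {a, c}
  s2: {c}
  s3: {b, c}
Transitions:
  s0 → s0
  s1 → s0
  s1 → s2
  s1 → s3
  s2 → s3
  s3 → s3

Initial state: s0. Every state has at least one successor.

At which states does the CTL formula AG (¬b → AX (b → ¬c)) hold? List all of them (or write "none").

States satisfying ¬b → AX (b → ¬c): {s0, s3}.
States satisfying AG (¬b → AX (b → ¬c)): {s0, s3}.

{s0, s3}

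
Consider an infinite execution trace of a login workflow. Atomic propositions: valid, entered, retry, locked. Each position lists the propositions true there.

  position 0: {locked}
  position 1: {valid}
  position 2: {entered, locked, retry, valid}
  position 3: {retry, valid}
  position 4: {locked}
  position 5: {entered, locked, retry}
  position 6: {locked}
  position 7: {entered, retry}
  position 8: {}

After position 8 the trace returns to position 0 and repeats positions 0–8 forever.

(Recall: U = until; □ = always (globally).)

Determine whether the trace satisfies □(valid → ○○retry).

No

valid → ○○retry must hold at every position from 0 onward. It fails at position 2, so □(valid → ○○retry) is false.
Positions where valid holds: 1, 2, 3.
Check ○○retry at each: 1→ok, 2→fails, 3→ok.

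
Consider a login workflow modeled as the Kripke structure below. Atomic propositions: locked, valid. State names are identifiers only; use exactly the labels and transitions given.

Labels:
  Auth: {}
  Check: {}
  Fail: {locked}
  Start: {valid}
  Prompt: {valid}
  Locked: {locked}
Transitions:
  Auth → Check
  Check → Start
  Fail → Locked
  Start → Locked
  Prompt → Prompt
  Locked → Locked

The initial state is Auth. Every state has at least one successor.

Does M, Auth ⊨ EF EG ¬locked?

States satisfying EG ¬locked: {Prompt}.
States satisfying EF EG ¬locked: {Prompt}.
No suitable path/successor from Auth witnesses the formula.
Auth ∉ Sat(EF EG ¬locked).

Does not hold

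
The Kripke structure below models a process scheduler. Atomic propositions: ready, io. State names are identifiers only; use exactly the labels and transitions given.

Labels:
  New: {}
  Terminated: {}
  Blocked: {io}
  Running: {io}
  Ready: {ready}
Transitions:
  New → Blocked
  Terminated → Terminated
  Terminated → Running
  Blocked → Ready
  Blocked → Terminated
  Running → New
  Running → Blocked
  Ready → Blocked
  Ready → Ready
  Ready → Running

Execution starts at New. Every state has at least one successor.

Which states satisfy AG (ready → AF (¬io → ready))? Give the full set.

States satisfying ready → AF (¬io → ready): {New, Terminated, Blocked, Running, Ready}.
States satisfying AG (ready → AF (¬io → ready)): {New, Terminated, Blocked, Running, Ready}.

{New, Terminated, Blocked, Running, Ready}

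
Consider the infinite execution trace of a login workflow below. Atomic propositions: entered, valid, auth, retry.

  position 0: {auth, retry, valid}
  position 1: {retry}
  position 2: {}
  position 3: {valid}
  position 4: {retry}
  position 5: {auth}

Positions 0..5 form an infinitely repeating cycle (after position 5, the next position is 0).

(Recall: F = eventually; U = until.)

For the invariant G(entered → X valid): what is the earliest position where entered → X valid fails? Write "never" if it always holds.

never

entered → X valid holds at every position 0..5, and those are all the positions the trace ever visits, so the invariant G(entered → X valid) is never violated.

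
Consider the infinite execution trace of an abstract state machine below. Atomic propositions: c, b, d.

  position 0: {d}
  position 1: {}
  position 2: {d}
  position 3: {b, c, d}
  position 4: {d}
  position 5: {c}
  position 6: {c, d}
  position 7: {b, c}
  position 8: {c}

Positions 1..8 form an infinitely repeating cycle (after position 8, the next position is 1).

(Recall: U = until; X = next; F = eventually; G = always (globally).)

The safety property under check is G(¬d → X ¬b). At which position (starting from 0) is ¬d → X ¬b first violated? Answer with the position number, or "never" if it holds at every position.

never

¬d → X ¬b holds at every position 0..8, and those are all the positions the trace ever visits, so the invariant G(¬d → X ¬b) is never violated.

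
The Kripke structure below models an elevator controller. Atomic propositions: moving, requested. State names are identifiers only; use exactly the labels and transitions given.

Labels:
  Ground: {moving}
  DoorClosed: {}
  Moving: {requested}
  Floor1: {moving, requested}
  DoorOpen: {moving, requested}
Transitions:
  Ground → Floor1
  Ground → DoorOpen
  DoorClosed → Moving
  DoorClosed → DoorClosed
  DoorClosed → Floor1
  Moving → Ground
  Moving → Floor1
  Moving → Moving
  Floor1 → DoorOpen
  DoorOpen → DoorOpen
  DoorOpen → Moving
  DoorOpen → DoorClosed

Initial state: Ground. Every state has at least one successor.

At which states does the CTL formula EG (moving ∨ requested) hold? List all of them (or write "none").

{Ground, Moving, Floor1, DoorOpen}

States satisfying moving ∨ requested: {Ground, Moving, Floor1, DoorOpen}.
States satisfying EG (moving ∨ requested): {Ground, Moving, Floor1, DoorOpen}.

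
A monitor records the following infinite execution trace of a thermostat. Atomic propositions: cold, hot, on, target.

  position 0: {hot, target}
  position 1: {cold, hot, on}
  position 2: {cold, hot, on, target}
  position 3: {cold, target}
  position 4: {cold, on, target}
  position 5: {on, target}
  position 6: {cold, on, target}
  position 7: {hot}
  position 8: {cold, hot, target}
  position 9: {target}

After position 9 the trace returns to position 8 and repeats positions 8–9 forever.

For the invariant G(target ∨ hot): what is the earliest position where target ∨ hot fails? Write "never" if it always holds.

never

target ∨ hot holds at every position 0..9, and those are all the positions the trace ever visits, so the invariant G(target ∨ hot) is never violated.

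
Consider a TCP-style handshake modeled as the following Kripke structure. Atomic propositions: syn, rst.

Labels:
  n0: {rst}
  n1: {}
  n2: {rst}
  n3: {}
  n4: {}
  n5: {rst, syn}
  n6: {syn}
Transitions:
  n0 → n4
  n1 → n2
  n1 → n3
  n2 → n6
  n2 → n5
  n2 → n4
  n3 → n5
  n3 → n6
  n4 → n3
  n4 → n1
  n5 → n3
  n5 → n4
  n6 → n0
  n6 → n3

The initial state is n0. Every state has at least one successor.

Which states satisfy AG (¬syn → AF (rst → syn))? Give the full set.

{n0, n1, n2, n3, n4, n5, n6}

States satisfying ¬syn → AF (rst → syn): {n0, n1, n2, n3, n4, n5, n6}.
States satisfying AG (¬syn → AF (rst → syn)): {n0, n1, n2, n3, n4, n5, n6}.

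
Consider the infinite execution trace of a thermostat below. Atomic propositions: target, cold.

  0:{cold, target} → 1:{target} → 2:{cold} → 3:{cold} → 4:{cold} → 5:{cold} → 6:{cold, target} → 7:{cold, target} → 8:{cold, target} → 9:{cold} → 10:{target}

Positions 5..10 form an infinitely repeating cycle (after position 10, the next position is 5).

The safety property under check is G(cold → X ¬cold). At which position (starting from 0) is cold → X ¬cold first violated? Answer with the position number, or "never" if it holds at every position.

2

Check cold → X ¬cold at each position in order: 0 ✓, 1 ✓.
At position 2 the labels are {cold} and the next position 3 has {cold}, so cold → X ¬cold is false there. This is the first violation.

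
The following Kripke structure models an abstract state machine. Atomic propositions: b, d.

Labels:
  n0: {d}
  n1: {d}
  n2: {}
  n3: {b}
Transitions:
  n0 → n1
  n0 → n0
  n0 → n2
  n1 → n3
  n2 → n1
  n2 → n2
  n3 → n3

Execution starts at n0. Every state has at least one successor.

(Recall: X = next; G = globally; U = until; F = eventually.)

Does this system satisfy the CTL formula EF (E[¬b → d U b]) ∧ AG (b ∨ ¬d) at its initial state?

Violated

States satisfying E[¬b → d U b]: {n0, n1, n3}.
States satisfying EF (E[¬b → d U b]): {n0, n1, n2, n3}.
States satisfying b ∨ ¬d: {n2, n3}.
States satisfying AG (b ∨ ¬d): {n3}.
States satisfying EF (E[¬b → d U b]) ∧ AG (b ∨ ¬d): {n3}.
n0 ∉ Sat(EF (E[¬b → d U b]) ∧ AG (b ∨ ¬d)).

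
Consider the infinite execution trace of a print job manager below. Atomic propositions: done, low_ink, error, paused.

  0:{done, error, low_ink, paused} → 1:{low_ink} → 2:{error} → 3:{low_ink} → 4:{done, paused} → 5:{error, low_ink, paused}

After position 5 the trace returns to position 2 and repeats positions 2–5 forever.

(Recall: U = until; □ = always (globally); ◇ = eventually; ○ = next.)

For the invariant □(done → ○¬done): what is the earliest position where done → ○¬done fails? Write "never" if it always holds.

done → ○¬done holds at every position 0..5, and those are all the positions the trace ever visits, so the invariant □(done → ○¬done) is never violated.

never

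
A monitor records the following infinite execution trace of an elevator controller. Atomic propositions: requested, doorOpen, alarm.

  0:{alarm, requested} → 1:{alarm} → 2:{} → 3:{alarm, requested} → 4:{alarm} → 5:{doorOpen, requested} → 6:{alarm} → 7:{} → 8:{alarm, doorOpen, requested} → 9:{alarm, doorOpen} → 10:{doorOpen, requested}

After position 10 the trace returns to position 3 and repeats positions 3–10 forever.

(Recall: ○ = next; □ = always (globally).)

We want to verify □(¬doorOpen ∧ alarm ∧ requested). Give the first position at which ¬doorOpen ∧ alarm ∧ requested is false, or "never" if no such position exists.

1

Check ¬doorOpen ∧ alarm ∧ requested at each position in order: 0 ✓.
At position 1 the labels are {alarm}, so ¬doorOpen ∧ alarm ∧ requested is false there. This is the first violation.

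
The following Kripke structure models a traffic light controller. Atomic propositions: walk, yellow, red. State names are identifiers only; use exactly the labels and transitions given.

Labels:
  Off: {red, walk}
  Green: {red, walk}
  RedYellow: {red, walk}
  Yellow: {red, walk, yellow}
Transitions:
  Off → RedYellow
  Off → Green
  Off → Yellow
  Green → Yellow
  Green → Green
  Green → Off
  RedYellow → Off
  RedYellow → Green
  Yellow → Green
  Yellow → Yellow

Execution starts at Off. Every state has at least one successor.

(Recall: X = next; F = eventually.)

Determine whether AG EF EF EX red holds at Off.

States satisfying EF EF EX red: {Off, Green, RedYellow, Yellow}.
States satisfying AG EF EF EX red: {Off, Green, RedYellow, Yellow}.
Every state reachable from Off satisfies EF EF EX red.
Off ∈ Sat(AG EF EF EX red).

Yes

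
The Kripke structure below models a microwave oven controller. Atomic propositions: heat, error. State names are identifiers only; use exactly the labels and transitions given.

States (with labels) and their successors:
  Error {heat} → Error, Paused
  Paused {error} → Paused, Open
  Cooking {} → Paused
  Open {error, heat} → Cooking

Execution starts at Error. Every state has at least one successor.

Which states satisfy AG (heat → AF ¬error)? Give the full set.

States satisfying heat → AF ¬error: {Error, Paused, Cooking, Open}.
States satisfying AG (heat → AF ¬error): {Error, Paused, Cooking, Open}.

{Error, Paused, Cooking, Open}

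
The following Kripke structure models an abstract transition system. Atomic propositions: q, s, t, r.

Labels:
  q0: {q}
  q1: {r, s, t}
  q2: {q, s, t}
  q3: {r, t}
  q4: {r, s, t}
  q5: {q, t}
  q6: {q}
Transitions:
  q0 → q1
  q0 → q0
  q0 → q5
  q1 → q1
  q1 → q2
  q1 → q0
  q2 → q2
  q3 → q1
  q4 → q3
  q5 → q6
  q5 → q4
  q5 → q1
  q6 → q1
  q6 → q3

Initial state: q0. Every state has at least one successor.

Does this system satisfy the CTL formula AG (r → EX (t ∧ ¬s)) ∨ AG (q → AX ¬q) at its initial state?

Does not hold

States satisfying r → EX (t ∧ ¬s): {q0, q2, q4, q5, q6}.
States satisfying AG (r → EX (t ∧ ¬s)): {q2}.
States satisfying q → AX ¬q: {q1, q3, q4, q6}.
States satisfying AG (q → AX ¬q): ∅.
States satisfying AG (r → EX (t ∧ ¬s)) ∨ AG (q → AX ¬q): {q2}.
q0 ∉ Sat(AG (r → EX (t ∧ ¬s)) ∨ AG (q → AX ¬q)).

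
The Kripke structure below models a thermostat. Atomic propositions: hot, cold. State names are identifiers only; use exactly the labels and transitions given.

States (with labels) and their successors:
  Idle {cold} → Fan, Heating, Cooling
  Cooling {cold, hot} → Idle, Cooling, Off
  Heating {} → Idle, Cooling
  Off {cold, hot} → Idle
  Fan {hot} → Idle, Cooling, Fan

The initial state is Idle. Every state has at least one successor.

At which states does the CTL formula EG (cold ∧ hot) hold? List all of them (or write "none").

{Cooling}

States satisfying cold ∧ hot: {Cooling, Off}.
States satisfying EG (cold ∧ hot): {Cooling}.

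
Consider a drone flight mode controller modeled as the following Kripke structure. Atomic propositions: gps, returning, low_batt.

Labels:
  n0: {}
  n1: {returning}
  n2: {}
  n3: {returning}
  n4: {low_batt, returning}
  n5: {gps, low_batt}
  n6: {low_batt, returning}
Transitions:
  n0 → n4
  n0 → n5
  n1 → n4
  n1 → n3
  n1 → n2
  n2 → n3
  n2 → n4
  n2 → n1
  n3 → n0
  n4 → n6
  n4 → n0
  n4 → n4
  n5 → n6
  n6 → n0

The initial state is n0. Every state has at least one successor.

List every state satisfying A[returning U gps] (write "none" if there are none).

{n5}

States satisfying returning: {n1, n3, n4, n6}.
States satisfying gps: {n5}.
States satisfying A[returning U gps]: {n5}.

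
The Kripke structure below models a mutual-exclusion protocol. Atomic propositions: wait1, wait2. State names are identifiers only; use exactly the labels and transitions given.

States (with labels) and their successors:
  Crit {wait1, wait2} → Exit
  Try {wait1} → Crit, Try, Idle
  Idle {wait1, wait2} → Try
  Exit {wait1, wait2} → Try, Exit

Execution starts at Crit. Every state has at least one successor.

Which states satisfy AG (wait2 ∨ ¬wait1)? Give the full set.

States satisfying wait2 ∨ ¬wait1: {Crit, Idle, Exit}.
States satisfying AG (wait2 ∨ ¬wait1): ∅.

none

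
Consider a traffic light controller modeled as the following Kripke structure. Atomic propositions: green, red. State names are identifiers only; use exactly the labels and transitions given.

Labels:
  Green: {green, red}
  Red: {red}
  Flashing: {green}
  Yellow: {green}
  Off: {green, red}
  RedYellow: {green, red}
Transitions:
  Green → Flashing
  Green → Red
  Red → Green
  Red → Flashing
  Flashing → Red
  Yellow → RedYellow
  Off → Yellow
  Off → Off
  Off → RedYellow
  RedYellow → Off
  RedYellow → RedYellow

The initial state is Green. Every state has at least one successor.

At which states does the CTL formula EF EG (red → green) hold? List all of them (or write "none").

{Yellow, Off, RedYellow}

States satisfying EG (red → green): {Yellow, Off, RedYellow}.
States satisfying EF EG (red → green): {Yellow, Off, RedYellow}.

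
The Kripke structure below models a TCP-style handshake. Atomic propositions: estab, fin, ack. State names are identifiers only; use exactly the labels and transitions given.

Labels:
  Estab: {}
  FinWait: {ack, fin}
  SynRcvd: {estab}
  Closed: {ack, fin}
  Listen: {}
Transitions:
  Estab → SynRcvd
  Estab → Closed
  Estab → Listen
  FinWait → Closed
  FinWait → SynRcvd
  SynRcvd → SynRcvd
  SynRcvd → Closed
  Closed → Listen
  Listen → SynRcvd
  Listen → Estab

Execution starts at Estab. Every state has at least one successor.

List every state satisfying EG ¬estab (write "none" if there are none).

States satisfying ¬estab: {Estab, FinWait, Closed, Listen}.
States satisfying EG ¬estab: {Estab, FinWait, Closed, Listen}.

{Estab, FinWait, Closed, Listen}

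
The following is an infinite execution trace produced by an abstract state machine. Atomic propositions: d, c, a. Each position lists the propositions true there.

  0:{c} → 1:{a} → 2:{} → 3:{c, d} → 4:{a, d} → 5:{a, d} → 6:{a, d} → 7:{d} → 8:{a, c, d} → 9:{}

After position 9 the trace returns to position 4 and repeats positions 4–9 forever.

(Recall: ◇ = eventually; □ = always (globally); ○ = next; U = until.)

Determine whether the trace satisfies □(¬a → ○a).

Does not hold

¬a → ○a must hold at every position from 0 onward. It fails at position 2, so □(¬a → ○a) is false.
Positions where ¬a holds: 0, 2, 3, 7, 9.
Check ○a at each: 0→ok, 2→fails, 3→ok, 7→ok, 9→ok.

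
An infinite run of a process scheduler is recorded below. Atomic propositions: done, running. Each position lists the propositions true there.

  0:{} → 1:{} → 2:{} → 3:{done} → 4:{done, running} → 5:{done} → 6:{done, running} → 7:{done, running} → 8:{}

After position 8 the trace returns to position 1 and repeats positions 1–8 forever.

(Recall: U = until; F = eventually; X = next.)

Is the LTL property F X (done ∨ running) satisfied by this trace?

X (done ∨ running) holds at position 2, which is reachable from 0, so F X (done ∨ running) holds.

Holds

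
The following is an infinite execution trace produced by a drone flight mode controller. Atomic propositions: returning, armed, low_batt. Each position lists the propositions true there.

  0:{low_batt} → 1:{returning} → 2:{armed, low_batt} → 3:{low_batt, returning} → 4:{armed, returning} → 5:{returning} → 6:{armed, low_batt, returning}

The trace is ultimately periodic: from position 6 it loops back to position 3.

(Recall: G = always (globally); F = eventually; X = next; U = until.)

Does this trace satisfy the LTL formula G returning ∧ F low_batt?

returning must hold at every position from 0 onward. It fails at position 0, so G returning is false.
low_batt holds at position 0, which is reachable from 0, so F low_batt holds.
At position 0: G returning is false; F low_batt is true; so G returning ∧ F low_batt is false.

Violated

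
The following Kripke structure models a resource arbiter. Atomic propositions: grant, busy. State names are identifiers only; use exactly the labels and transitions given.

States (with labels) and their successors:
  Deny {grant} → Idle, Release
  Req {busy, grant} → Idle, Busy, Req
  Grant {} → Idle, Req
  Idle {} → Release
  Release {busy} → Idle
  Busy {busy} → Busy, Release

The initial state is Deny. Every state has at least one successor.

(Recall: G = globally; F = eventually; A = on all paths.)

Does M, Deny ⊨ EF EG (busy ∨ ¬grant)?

Yes

States satisfying EG (busy ∨ ¬grant): {Req, Grant, Idle, Release, Busy}.
States satisfying EF EG (busy ∨ ¬grant): {Deny, Req, Grant, Idle, Release, Busy}.
Some path from Deny reaches a state where EG (busy ∨ ¬grant) holds.
Deny ∈ Sat(EF EG (busy ∨ ¬grant)).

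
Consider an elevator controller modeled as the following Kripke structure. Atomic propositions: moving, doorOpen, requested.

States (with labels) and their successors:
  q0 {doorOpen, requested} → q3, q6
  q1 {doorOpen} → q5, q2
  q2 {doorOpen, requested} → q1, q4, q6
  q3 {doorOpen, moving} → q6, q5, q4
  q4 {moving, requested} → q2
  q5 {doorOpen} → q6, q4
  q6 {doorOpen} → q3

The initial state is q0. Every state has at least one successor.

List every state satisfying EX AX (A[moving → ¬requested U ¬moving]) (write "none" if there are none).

{q2, q3, q5}

States satisfying AX (A[moving → ¬requested U ¬moving]): {q1, q4}.
States satisfying EX AX (A[moving → ¬requested U ¬moving]): {q2, q3, q5}.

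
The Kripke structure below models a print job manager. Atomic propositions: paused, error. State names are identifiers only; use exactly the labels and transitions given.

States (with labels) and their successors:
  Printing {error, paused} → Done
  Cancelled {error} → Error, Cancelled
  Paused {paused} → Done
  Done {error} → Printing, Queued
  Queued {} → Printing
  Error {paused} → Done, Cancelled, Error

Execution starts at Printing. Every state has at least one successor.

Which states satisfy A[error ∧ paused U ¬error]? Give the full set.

{Paused, Queued, Error}

States satisfying error ∧ paused: {Printing}.
States satisfying ¬error: {Paused, Queued, Error}.
States satisfying A[error ∧ paused U ¬error]: {Paused, Queued, Error}.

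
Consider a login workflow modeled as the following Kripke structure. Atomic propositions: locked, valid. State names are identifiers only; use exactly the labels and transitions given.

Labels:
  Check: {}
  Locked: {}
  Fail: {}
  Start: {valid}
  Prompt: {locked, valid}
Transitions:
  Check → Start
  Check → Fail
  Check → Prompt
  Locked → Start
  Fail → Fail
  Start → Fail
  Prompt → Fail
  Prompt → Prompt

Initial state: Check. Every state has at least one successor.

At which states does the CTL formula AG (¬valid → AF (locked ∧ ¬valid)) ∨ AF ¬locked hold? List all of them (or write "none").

{Check, Locked, Fail, Start}

States satisfying ¬valid → AF (locked ∧ ¬valid): {Start, Prompt}.
States satisfying AG (¬valid → AF (locked ∧ ¬valid)): ∅.
States satisfying ¬locked: {Check, Locked, Fail, Start}.
States satisfying AF ¬locked: {Check, Locked, Fail, Start}.
States satisfying AG (¬valid → AF (locked ∧ ¬valid)) ∨ AF ¬locked: {Check, Locked, Fail, Start}.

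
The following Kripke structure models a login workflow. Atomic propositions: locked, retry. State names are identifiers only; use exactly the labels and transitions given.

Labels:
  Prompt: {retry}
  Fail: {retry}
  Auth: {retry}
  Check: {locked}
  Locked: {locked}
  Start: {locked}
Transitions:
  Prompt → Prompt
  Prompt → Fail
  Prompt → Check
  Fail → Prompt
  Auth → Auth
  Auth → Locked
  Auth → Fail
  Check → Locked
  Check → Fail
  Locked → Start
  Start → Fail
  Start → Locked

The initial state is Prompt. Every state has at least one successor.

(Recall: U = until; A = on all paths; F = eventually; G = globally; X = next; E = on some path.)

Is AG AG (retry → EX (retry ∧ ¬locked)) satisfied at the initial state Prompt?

Holds

States satisfying AG (retry → EX (retry ∧ ¬locked)): {Prompt, Fail, Auth, Check, Locked, Start}.
States satisfying AG AG (retry → EX (retry ∧ ¬locked)): {Prompt, Fail, Auth, Check, Locked, Start}.
Every state reachable from Prompt satisfies AG (retry → EX (retry ∧ ¬locked)).
Prompt ∈ Sat(AG AG (retry → EX (retry ∧ ¬locked))).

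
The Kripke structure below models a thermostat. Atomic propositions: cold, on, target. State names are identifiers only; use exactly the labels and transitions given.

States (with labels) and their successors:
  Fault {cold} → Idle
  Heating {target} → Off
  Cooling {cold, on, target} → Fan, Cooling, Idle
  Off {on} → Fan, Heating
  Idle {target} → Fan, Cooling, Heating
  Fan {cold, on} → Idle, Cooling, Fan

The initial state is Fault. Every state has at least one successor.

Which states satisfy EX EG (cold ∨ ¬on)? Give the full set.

States satisfying EG (cold ∨ ¬on): {Fault, Cooling, Idle, Fan}.
States satisfying EX EG (cold ∨ ¬on): {Fault, Cooling, Off, Idle, Fan}.

{Fault, Cooling, Off, Idle, Fan}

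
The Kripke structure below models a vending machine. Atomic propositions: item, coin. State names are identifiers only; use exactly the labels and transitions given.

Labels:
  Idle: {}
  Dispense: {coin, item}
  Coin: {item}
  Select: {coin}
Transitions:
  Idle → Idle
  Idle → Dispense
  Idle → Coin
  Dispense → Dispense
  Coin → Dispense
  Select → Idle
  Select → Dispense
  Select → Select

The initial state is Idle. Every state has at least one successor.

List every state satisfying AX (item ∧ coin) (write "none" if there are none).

States satisfying item ∧ coin: {Dispense}.
States satisfying AX (item ∧ coin): {Dispense, Coin}.

{Dispense, Coin}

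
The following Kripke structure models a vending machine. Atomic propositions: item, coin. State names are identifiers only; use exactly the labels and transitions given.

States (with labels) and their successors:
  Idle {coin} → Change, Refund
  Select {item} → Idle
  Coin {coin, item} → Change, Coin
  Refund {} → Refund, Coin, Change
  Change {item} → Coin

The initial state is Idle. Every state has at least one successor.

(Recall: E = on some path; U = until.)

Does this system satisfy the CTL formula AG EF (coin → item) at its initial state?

States satisfying EF (coin → item): {Idle, Select, Coin, Refund, Change}.
States satisfying AG EF (coin → item): {Idle, Select, Coin, Refund, Change}.
Every state reachable from Idle satisfies EF (coin → item).
Idle ∈ Sat(AG EF (coin → item)).

Yes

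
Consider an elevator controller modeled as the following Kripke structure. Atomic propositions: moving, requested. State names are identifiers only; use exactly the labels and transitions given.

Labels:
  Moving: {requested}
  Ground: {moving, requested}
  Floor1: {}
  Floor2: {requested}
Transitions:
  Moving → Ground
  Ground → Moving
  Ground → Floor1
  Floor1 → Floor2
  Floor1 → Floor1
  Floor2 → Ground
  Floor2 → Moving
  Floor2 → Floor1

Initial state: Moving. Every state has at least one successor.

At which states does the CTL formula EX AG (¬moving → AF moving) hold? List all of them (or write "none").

States satisfying AG (¬moving → AF moving): ∅.
States satisfying EX AG (¬moving → AF moving): ∅.

none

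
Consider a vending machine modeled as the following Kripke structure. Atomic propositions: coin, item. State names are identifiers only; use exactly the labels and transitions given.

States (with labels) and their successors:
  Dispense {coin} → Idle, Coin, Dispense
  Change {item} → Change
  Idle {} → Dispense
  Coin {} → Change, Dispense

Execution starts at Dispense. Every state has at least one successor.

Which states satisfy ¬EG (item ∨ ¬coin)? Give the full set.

States satisfying item ∨ ¬coin: {Change, Idle, Coin}.
States satisfying EG (item ∨ ¬coin): {Change, Coin}.
States satisfying ¬EG (item ∨ ¬coin): {Dispense, Idle}.

{Dispense, Idle}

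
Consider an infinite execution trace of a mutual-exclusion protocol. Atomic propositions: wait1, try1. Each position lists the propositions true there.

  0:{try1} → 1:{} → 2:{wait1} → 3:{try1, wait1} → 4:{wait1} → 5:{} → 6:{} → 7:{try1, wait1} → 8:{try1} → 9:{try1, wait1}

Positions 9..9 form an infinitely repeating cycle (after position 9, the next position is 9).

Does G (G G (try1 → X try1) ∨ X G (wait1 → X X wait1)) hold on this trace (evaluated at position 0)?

G G (try1 → X try1) ∨ X G (wait1 → X X wait1) must hold at every position from 0 onward. It fails at position 0, so G (G G (try1 → X try1) ∨ X G (wait1 → X X wait1)) is false.

Violated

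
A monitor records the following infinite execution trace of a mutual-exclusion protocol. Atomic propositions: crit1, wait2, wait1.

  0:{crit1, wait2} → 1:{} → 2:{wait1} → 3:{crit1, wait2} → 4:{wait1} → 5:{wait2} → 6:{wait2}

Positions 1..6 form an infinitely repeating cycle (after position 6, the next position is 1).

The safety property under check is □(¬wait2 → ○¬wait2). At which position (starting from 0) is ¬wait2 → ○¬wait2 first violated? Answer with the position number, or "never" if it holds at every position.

2

Check ¬wait2 → ○¬wait2 at each position in order: 0 ✓, 1 ✓.
At position 2 the labels are {wait1} and the next position 3 has {crit1, wait2}, so ¬wait2 → ○¬wait2 is false there. This is the first violation.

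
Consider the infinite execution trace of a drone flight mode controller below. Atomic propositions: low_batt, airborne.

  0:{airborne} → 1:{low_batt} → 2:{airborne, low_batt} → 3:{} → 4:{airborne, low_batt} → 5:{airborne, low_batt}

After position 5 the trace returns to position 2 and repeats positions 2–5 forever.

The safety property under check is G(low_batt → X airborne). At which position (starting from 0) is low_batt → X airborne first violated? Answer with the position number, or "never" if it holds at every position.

Check low_batt → X airborne at each position in order: 0 ✓, 1 ✓.
At position 2 the labels are {airborne, low_batt} and the next position 3 has {}, so low_batt → X airborne is false there. This is the first violation.

2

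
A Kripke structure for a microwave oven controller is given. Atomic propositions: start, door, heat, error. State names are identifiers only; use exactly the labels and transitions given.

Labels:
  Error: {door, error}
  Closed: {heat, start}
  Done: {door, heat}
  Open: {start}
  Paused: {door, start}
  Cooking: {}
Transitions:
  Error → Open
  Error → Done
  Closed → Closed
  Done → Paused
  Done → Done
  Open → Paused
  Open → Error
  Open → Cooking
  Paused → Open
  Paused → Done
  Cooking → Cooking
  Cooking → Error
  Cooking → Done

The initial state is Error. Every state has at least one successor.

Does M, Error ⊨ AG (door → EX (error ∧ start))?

No

States satisfying door → EX (error ∧ start): {Closed, Open, Cooking}.
States satisfying AG (door → EX (error ∧ start)): {Closed}.
Done is reachable from Error and violates door → EX (error ∧ start), so AG fails at Error.
Error ∉ Sat(AG (door → EX (error ∧ start))).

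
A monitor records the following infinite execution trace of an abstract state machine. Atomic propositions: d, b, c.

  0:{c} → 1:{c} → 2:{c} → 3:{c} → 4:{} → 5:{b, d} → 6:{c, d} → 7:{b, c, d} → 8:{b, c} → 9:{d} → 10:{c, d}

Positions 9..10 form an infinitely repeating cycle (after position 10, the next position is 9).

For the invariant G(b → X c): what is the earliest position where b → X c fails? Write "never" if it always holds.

Check b → X c at each position in order: 0 ✓, 1 ✓, 2 ✓, 3 ✓, 4 ✓, 5 ✓, 6 ✓, 7 ✓.
At position 8 the labels are {b, c} and the next position 9 has {d}, so b → X c is false there. This is the first violation.

8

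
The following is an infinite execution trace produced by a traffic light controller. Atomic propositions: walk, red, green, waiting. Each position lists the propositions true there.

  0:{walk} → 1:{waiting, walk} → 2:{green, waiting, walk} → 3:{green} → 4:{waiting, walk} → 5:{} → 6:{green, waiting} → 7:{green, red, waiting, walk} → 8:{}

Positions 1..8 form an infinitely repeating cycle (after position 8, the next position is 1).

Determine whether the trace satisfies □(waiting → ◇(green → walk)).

Yes

waiting → ◇(green → walk) holds at every position 0..8, and those are all positions ever visited, so □(waiting → ◇(green → walk)) holds.
Positions where waiting holds: 1, 2, 4, 6, 7.
Check ◇(green → walk) at each: 1→ok, 2→ok, 4→ok, 6→ok, 7→ok.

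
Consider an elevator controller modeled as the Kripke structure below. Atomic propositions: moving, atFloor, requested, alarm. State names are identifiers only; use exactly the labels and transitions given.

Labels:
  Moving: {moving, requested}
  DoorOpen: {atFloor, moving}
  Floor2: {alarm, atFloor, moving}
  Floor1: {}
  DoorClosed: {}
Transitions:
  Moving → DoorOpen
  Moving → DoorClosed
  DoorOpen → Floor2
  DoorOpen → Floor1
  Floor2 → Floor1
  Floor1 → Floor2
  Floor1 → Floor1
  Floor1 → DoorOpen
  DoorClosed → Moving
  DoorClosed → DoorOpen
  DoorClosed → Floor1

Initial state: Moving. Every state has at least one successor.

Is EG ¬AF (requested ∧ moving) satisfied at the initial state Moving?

Does not hold

States satisfying ¬AF (requested ∧ moving): {DoorOpen, Floor2, Floor1, DoorClosed}.
States satisfying EG ¬AF (requested ∧ moving): {DoorOpen, Floor2, Floor1, DoorClosed}.
No suitable path/successor from Moving witnesses the formula.
Moving ∉ Sat(EG ¬AF (requested ∧ moving)).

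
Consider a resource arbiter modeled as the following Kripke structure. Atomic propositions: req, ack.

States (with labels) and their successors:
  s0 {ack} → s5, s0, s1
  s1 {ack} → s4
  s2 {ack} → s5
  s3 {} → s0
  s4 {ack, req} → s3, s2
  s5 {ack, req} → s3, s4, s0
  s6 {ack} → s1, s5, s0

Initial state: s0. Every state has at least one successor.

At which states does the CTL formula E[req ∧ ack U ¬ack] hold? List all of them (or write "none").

States satisfying req ∧ ack: {s4, s5}.
States satisfying ¬ack: {s3}.
States satisfying E[req ∧ ack U ¬ack]: {s3, s4, s5}.

{s3, s4, s5}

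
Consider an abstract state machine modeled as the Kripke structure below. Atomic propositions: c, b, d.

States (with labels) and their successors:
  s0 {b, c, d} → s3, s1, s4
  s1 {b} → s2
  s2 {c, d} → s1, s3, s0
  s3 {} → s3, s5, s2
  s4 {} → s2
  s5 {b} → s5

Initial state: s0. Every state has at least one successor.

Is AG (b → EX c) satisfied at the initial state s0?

States satisfying b → EX c: {s1, s2, s3, s4}.
States satisfying AG (b → EX c): ∅.
s0 is reachable from s0 and violates b → EX c, so AG fails at s0.
s0 ∉ Sat(AG (b → EX c)).

Violated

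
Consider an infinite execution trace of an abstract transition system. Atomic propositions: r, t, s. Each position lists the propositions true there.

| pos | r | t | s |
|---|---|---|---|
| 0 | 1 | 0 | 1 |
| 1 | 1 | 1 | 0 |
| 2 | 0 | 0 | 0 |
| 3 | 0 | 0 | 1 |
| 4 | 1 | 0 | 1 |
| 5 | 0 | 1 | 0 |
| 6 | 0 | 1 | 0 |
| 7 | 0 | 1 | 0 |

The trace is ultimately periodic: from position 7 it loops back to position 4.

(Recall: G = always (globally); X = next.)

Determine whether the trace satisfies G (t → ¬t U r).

t → ¬t U r must hold at every position from 0 onward. It fails at position 5, so G (t → ¬t U r) is false.
Positions where t holds: 1, 5, 6, 7.
Check ¬t U r at each: 1→ok, 5→fails, 6→fails, 7→fails.

Does not hold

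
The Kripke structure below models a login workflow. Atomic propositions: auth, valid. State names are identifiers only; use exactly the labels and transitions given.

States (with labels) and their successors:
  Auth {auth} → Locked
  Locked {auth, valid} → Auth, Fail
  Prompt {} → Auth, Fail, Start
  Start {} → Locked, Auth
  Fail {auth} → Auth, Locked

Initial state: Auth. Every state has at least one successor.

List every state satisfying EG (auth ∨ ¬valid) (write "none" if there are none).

{Auth, Locked, Prompt, Start, Fail}

States satisfying auth ∨ ¬valid: {Auth, Locked, Prompt, Start, Fail}.
States satisfying EG (auth ∨ ¬valid): {Auth, Locked, Prompt, Start, Fail}.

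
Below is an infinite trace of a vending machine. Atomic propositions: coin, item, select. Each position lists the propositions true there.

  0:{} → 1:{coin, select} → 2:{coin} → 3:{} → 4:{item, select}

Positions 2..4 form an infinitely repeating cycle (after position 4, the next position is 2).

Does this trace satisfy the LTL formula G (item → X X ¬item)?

Holds

item → X X ¬item holds at every position 0..4, and those are all positions ever visited, so G (item → X X ¬item) holds.
Positions where item holds: 4.
Check X X ¬item at each: 4→ok.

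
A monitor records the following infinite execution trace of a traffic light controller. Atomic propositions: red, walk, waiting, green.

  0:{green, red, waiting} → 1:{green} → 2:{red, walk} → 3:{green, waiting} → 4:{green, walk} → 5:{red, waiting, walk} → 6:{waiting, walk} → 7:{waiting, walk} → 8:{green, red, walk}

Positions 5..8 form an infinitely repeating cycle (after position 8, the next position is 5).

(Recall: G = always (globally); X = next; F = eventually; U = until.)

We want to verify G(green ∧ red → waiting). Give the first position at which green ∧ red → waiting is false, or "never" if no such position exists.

8

Check green ∧ red → waiting at each position in order: 0 ✓, 1 ✓, 2 ✓, 3 ✓, 4 ✓, 5 ✓, 6 ✓, 7 ✓.
At position 8 the labels are {green, red, walk}, so green ∧ red → waiting is false there. This is the first violation.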